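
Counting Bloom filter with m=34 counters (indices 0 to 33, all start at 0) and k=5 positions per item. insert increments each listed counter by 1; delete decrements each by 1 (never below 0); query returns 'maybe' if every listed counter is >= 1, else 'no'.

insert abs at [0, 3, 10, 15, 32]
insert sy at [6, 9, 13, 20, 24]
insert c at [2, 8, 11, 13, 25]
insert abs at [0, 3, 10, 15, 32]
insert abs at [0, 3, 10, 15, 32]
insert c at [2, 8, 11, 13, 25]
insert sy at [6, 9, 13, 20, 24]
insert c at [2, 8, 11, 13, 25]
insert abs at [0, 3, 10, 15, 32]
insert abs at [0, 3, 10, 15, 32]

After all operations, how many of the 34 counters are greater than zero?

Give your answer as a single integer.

Answer: 14

Derivation:
Step 1: insert abs at [0, 3, 10, 15, 32] -> counters=[1,0,0,1,0,0,0,0,0,0,1,0,0,0,0,1,0,0,0,0,0,0,0,0,0,0,0,0,0,0,0,0,1,0]
Step 2: insert sy at [6, 9, 13, 20, 24] -> counters=[1,0,0,1,0,0,1,0,0,1,1,0,0,1,0,1,0,0,0,0,1,0,0,0,1,0,0,0,0,0,0,0,1,0]
Step 3: insert c at [2, 8, 11, 13, 25] -> counters=[1,0,1,1,0,0,1,0,1,1,1,1,0,2,0,1,0,0,0,0,1,0,0,0,1,1,0,0,0,0,0,0,1,0]
Step 4: insert abs at [0, 3, 10, 15, 32] -> counters=[2,0,1,2,0,0,1,0,1,1,2,1,0,2,0,2,0,0,0,0,1,0,0,0,1,1,0,0,0,0,0,0,2,0]
Step 5: insert abs at [0, 3, 10, 15, 32] -> counters=[3,0,1,3,0,0,1,0,1,1,3,1,0,2,0,3,0,0,0,0,1,0,0,0,1,1,0,0,0,0,0,0,3,0]
Step 6: insert c at [2, 8, 11, 13, 25] -> counters=[3,0,2,3,0,0,1,0,2,1,3,2,0,3,0,3,0,0,0,0,1,0,0,0,1,2,0,0,0,0,0,0,3,0]
Step 7: insert sy at [6, 9, 13, 20, 24] -> counters=[3,0,2,3,0,0,2,0,2,2,3,2,0,4,0,3,0,0,0,0,2,0,0,0,2,2,0,0,0,0,0,0,3,0]
Step 8: insert c at [2, 8, 11, 13, 25] -> counters=[3,0,3,3,0,0,2,0,3,2,3,3,0,5,0,3,0,0,0,0,2,0,0,0,2,3,0,0,0,0,0,0,3,0]
Step 9: insert abs at [0, 3, 10, 15, 32] -> counters=[4,0,3,4,0,0,2,0,3,2,4,3,0,5,0,4,0,0,0,0,2,0,0,0,2,3,0,0,0,0,0,0,4,0]
Step 10: insert abs at [0, 3, 10, 15, 32] -> counters=[5,0,3,5,0,0,2,0,3,2,5,3,0,5,0,5,0,0,0,0,2,0,0,0,2,3,0,0,0,0,0,0,5,0]
Final counters=[5,0,3,5,0,0,2,0,3,2,5,3,0,5,0,5,0,0,0,0,2,0,0,0,2,3,0,0,0,0,0,0,5,0] -> 14 nonzero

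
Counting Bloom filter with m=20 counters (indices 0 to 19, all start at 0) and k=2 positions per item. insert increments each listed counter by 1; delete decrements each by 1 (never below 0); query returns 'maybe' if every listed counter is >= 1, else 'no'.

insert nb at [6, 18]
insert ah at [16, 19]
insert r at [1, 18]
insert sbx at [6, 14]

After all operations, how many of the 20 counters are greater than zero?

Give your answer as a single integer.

Step 1: insert nb at [6, 18] -> counters=[0,0,0,0,0,0,1,0,0,0,0,0,0,0,0,0,0,0,1,0]
Step 2: insert ah at [16, 19] -> counters=[0,0,0,0,0,0,1,0,0,0,0,0,0,0,0,0,1,0,1,1]
Step 3: insert r at [1, 18] -> counters=[0,1,0,0,0,0,1,0,0,0,0,0,0,0,0,0,1,0,2,1]
Step 4: insert sbx at [6, 14] -> counters=[0,1,0,0,0,0,2,0,0,0,0,0,0,0,1,0,1,0,2,1]
Final counters=[0,1,0,0,0,0,2,0,0,0,0,0,0,0,1,0,1,0,2,1] -> 6 nonzero

Answer: 6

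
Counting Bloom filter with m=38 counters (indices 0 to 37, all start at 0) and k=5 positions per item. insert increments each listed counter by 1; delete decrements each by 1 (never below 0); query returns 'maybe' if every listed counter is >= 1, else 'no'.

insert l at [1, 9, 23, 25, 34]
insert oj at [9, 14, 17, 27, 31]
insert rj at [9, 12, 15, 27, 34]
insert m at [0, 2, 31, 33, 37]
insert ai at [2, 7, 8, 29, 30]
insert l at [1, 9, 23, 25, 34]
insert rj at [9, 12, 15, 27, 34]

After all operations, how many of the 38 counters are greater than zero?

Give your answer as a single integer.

Answer: 19

Derivation:
Step 1: insert l at [1, 9, 23, 25, 34] -> counters=[0,1,0,0,0,0,0,0,0,1,0,0,0,0,0,0,0,0,0,0,0,0,0,1,0,1,0,0,0,0,0,0,0,0,1,0,0,0]
Step 2: insert oj at [9, 14, 17, 27, 31] -> counters=[0,1,0,0,0,0,0,0,0,2,0,0,0,0,1,0,0,1,0,0,0,0,0,1,0,1,0,1,0,0,0,1,0,0,1,0,0,0]
Step 3: insert rj at [9, 12, 15, 27, 34] -> counters=[0,1,0,0,0,0,0,0,0,3,0,0,1,0,1,1,0,1,0,0,0,0,0,1,0,1,0,2,0,0,0,1,0,0,2,0,0,0]
Step 4: insert m at [0, 2, 31, 33, 37] -> counters=[1,1,1,0,0,0,0,0,0,3,0,0,1,0,1,1,0,1,0,0,0,0,0,1,0,1,0,2,0,0,0,2,0,1,2,0,0,1]
Step 5: insert ai at [2, 7, 8, 29, 30] -> counters=[1,1,2,0,0,0,0,1,1,3,0,0,1,0,1,1,0,1,0,0,0,0,0,1,0,1,0,2,0,1,1,2,0,1,2,0,0,1]
Step 6: insert l at [1, 9, 23, 25, 34] -> counters=[1,2,2,0,0,0,0,1,1,4,0,0,1,0,1,1,0,1,0,0,0,0,0,2,0,2,0,2,0,1,1,2,0,1,3,0,0,1]
Step 7: insert rj at [9, 12, 15, 27, 34] -> counters=[1,2,2,0,0,0,0,1,1,5,0,0,2,0,1,2,0,1,0,0,0,0,0,2,0,2,0,3,0,1,1,2,0,1,4,0,0,1]
Final counters=[1,2,2,0,0,0,0,1,1,5,0,0,2,0,1,2,0,1,0,0,0,0,0,2,0,2,0,3,0,1,1,2,0,1,4,0,0,1] -> 19 nonzero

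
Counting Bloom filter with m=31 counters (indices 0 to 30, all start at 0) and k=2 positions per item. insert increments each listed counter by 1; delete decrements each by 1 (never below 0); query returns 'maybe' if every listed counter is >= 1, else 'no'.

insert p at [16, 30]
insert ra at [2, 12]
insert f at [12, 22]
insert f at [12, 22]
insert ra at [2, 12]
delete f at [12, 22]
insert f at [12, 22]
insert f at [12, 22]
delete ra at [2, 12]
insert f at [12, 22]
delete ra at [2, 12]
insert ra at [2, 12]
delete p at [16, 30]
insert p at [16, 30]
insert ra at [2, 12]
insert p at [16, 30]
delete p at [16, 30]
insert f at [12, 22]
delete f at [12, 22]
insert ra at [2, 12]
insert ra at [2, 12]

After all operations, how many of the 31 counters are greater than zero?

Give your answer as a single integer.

Step 1: insert p at [16, 30] -> counters=[0,0,0,0,0,0,0,0,0,0,0,0,0,0,0,0,1,0,0,0,0,0,0,0,0,0,0,0,0,0,1]
Step 2: insert ra at [2, 12] -> counters=[0,0,1,0,0,0,0,0,0,0,0,0,1,0,0,0,1,0,0,0,0,0,0,0,0,0,0,0,0,0,1]
Step 3: insert f at [12, 22] -> counters=[0,0,1,0,0,0,0,0,0,0,0,0,2,0,0,0,1,0,0,0,0,0,1,0,0,0,0,0,0,0,1]
Step 4: insert f at [12, 22] -> counters=[0,0,1,0,0,0,0,0,0,0,0,0,3,0,0,0,1,0,0,0,0,0,2,0,0,0,0,0,0,0,1]
Step 5: insert ra at [2, 12] -> counters=[0,0,2,0,0,0,0,0,0,0,0,0,4,0,0,0,1,0,0,0,0,0,2,0,0,0,0,0,0,0,1]
Step 6: delete f at [12, 22] -> counters=[0,0,2,0,0,0,0,0,0,0,0,0,3,0,0,0,1,0,0,0,0,0,1,0,0,0,0,0,0,0,1]
Step 7: insert f at [12, 22] -> counters=[0,0,2,0,0,0,0,0,0,0,0,0,4,0,0,0,1,0,0,0,0,0,2,0,0,0,0,0,0,0,1]
Step 8: insert f at [12, 22] -> counters=[0,0,2,0,0,0,0,0,0,0,0,0,5,0,0,0,1,0,0,0,0,0,3,0,0,0,0,0,0,0,1]
Step 9: delete ra at [2, 12] -> counters=[0,0,1,0,0,0,0,0,0,0,0,0,4,0,0,0,1,0,0,0,0,0,3,0,0,0,0,0,0,0,1]
Step 10: insert f at [12, 22] -> counters=[0,0,1,0,0,0,0,0,0,0,0,0,5,0,0,0,1,0,0,0,0,0,4,0,0,0,0,0,0,0,1]
Step 11: delete ra at [2, 12] -> counters=[0,0,0,0,0,0,0,0,0,0,0,0,4,0,0,0,1,0,0,0,0,0,4,0,0,0,0,0,0,0,1]
Step 12: insert ra at [2, 12] -> counters=[0,0,1,0,0,0,0,0,0,0,0,0,5,0,0,0,1,0,0,0,0,0,4,0,0,0,0,0,0,0,1]
Step 13: delete p at [16, 30] -> counters=[0,0,1,0,0,0,0,0,0,0,0,0,5,0,0,0,0,0,0,0,0,0,4,0,0,0,0,0,0,0,0]
Step 14: insert p at [16, 30] -> counters=[0,0,1,0,0,0,0,0,0,0,0,0,5,0,0,0,1,0,0,0,0,0,4,0,0,0,0,0,0,0,1]
Step 15: insert ra at [2, 12] -> counters=[0,0,2,0,0,0,0,0,0,0,0,0,6,0,0,0,1,0,0,0,0,0,4,0,0,0,0,0,0,0,1]
Step 16: insert p at [16, 30] -> counters=[0,0,2,0,0,0,0,0,0,0,0,0,6,0,0,0,2,0,0,0,0,0,4,0,0,0,0,0,0,0,2]
Step 17: delete p at [16, 30] -> counters=[0,0,2,0,0,0,0,0,0,0,0,0,6,0,0,0,1,0,0,0,0,0,4,0,0,0,0,0,0,0,1]
Step 18: insert f at [12, 22] -> counters=[0,0,2,0,0,0,0,0,0,0,0,0,7,0,0,0,1,0,0,0,0,0,5,0,0,0,0,0,0,0,1]
Step 19: delete f at [12, 22] -> counters=[0,0,2,0,0,0,0,0,0,0,0,0,6,0,0,0,1,0,0,0,0,0,4,0,0,0,0,0,0,0,1]
Step 20: insert ra at [2, 12] -> counters=[0,0,3,0,0,0,0,0,0,0,0,0,7,0,0,0,1,0,0,0,0,0,4,0,0,0,0,0,0,0,1]
Step 21: insert ra at [2, 12] -> counters=[0,0,4,0,0,0,0,0,0,0,0,0,8,0,0,0,1,0,0,0,0,0,4,0,0,0,0,0,0,0,1]
Final counters=[0,0,4,0,0,0,0,0,0,0,0,0,8,0,0,0,1,0,0,0,0,0,4,0,0,0,0,0,0,0,1] -> 5 nonzero

Answer: 5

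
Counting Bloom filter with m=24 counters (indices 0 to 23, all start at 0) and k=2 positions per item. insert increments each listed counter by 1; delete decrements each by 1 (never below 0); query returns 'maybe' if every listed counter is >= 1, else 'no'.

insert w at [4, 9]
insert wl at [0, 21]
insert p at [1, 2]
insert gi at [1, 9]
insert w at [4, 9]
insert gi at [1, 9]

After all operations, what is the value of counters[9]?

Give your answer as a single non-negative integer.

Step 1: insert w at [4, 9] -> counters=[0,0,0,0,1,0,0,0,0,1,0,0,0,0,0,0,0,0,0,0,0,0,0,0]
Step 2: insert wl at [0, 21] -> counters=[1,0,0,0,1,0,0,0,0,1,0,0,0,0,0,0,0,0,0,0,0,1,0,0]
Step 3: insert p at [1, 2] -> counters=[1,1,1,0,1,0,0,0,0,1,0,0,0,0,0,0,0,0,0,0,0,1,0,0]
Step 4: insert gi at [1, 9] -> counters=[1,2,1,0,1,0,0,0,0,2,0,0,0,0,0,0,0,0,0,0,0,1,0,0]
Step 5: insert w at [4, 9] -> counters=[1,2,1,0,2,0,0,0,0,3,0,0,0,0,0,0,0,0,0,0,0,1,0,0]
Step 6: insert gi at [1, 9] -> counters=[1,3,1,0,2,0,0,0,0,4,0,0,0,0,0,0,0,0,0,0,0,1,0,0]
Final counters=[1,3,1,0,2,0,0,0,0,4,0,0,0,0,0,0,0,0,0,0,0,1,0,0] -> counters[9]=4

Answer: 4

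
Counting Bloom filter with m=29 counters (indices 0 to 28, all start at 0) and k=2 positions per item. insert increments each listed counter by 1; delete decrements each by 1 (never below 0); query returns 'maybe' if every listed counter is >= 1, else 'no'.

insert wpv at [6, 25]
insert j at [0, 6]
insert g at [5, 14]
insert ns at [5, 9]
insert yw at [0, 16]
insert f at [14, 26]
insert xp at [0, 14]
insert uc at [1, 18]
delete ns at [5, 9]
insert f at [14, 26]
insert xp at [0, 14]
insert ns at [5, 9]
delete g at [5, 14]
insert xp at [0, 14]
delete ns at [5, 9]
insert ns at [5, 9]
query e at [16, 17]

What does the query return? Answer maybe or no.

Step 1: insert wpv at [6, 25] -> counters=[0,0,0,0,0,0,1,0,0,0,0,0,0,0,0,0,0,0,0,0,0,0,0,0,0,1,0,0,0]
Step 2: insert j at [0, 6] -> counters=[1,0,0,0,0,0,2,0,0,0,0,0,0,0,0,0,0,0,0,0,0,0,0,0,0,1,0,0,0]
Step 3: insert g at [5, 14] -> counters=[1,0,0,0,0,1,2,0,0,0,0,0,0,0,1,0,0,0,0,0,0,0,0,0,0,1,0,0,0]
Step 4: insert ns at [5, 9] -> counters=[1,0,0,0,0,2,2,0,0,1,0,0,0,0,1,0,0,0,0,0,0,0,0,0,0,1,0,0,0]
Step 5: insert yw at [0, 16] -> counters=[2,0,0,0,0,2,2,0,0,1,0,0,0,0,1,0,1,0,0,0,0,0,0,0,0,1,0,0,0]
Step 6: insert f at [14, 26] -> counters=[2,0,0,0,0,2,2,0,0,1,0,0,0,0,2,0,1,0,0,0,0,0,0,0,0,1,1,0,0]
Step 7: insert xp at [0, 14] -> counters=[3,0,0,0,0,2,2,0,0,1,0,0,0,0,3,0,1,0,0,0,0,0,0,0,0,1,1,0,0]
Step 8: insert uc at [1, 18] -> counters=[3,1,0,0,0,2,2,0,0,1,0,0,0,0,3,0,1,0,1,0,0,0,0,0,0,1,1,0,0]
Step 9: delete ns at [5, 9] -> counters=[3,1,0,0,0,1,2,0,0,0,0,0,0,0,3,0,1,0,1,0,0,0,0,0,0,1,1,0,0]
Step 10: insert f at [14, 26] -> counters=[3,1,0,0,0,1,2,0,0,0,0,0,0,0,4,0,1,0,1,0,0,0,0,0,0,1,2,0,0]
Step 11: insert xp at [0, 14] -> counters=[4,1,0,0,0,1,2,0,0,0,0,0,0,0,5,0,1,0,1,0,0,0,0,0,0,1,2,0,0]
Step 12: insert ns at [5, 9] -> counters=[4,1,0,0,0,2,2,0,0,1,0,0,0,0,5,0,1,0,1,0,0,0,0,0,0,1,2,0,0]
Step 13: delete g at [5, 14] -> counters=[4,1,0,0,0,1,2,0,0,1,0,0,0,0,4,0,1,0,1,0,0,0,0,0,0,1,2,0,0]
Step 14: insert xp at [0, 14] -> counters=[5,1,0,0,0,1,2,0,0,1,0,0,0,0,5,0,1,0,1,0,0,0,0,0,0,1,2,0,0]
Step 15: delete ns at [5, 9] -> counters=[5,1,0,0,0,0,2,0,0,0,0,0,0,0,5,0,1,0,1,0,0,0,0,0,0,1,2,0,0]
Step 16: insert ns at [5, 9] -> counters=[5,1,0,0,0,1,2,0,0,1,0,0,0,0,5,0,1,0,1,0,0,0,0,0,0,1,2,0,0]
Query e: check counters[16]=1 counters[17]=0 -> no

Answer: no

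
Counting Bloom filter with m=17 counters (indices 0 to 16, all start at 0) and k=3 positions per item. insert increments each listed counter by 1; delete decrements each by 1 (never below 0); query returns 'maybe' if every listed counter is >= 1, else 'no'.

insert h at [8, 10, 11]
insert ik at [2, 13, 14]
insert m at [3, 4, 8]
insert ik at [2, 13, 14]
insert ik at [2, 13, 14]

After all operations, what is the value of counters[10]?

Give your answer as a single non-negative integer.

Step 1: insert h at [8, 10, 11] -> counters=[0,0,0,0,0,0,0,0,1,0,1,1,0,0,0,0,0]
Step 2: insert ik at [2, 13, 14] -> counters=[0,0,1,0,0,0,0,0,1,0,1,1,0,1,1,0,0]
Step 3: insert m at [3, 4, 8] -> counters=[0,0,1,1,1,0,0,0,2,0,1,1,0,1,1,0,0]
Step 4: insert ik at [2, 13, 14] -> counters=[0,0,2,1,1,0,0,0,2,0,1,1,0,2,2,0,0]
Step 5: insert ik at [2, 13, 14] -> counters=[0,0,3,1,1,0,0,0,2,0,1,1,0,3,3,0,0]
Final counters=[0,0,3,1,1,0,0,0,2,0,1,1,0,3,3,0,0] -> counters[10]=1

Answer: 1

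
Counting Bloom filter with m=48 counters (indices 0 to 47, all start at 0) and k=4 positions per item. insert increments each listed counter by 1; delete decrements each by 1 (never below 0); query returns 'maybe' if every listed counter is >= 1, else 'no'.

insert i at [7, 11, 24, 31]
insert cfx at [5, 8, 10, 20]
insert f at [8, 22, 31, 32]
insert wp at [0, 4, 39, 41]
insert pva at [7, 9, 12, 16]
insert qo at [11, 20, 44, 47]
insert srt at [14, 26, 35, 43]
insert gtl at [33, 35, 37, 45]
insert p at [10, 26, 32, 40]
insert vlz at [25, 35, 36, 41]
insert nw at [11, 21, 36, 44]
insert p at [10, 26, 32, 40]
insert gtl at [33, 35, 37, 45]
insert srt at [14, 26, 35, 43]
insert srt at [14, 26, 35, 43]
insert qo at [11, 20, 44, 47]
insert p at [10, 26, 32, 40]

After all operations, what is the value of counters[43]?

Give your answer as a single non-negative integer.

Step 1: insert i at [7, 11, 24, 31] -> counters=[0,0,0,0,0,0,0,1,0,0,0,1,0,0,0,0,0,0,0,0,0,0,0,0,1,0,0,0,0,0,0,1,0,0,0,0,0,0,0,0,0,0,0,0,0,0,0,0]
Step 2: insert cfx at [5, 8, 10, 20] -> counters=[0,0,0,0,0,1,0,1,1,0,1,1,0,0,0,0,0,0,0,0,1,0,0,0,1,0,0,0,0,0,0,1,0,0,0,0,0,0,0,0,0,0,0,0,0,0,0,0]
Step 3: insert f at [8, 22, 31, 32] -> counters=[0,0,0,0,0,1,0,1,2,0,1,1,0,0,0,0,0,0,0,0,1,0,1,0,1,0,0,0,0,0,0,2,1,0,0,0,0,0,0,0,0,0,0,0,0,0,0,0]
Step 4: insert wp at [0, 4, 39, 41] -> counters=[1,0,0,0,1,1,0,1,2,0,1,1,0,0,0,0,0,0,0,0,1,0,1,0,1,0,0,0,0,0,0,2,1,0,0,0,0,0,0,1,0,1,0,0,0,0,0,0]
Step 5: insert pva at [7, 9, 12, 16] -> counters=[1,0,0,0,1,1,0,2,2,1,1,1,1,0,0,0,1,0,0,0,1,0,1,0,1,0,0,0,0,0,0,2,1,0,0,0,0,0,0,1,0,1,0,0,0,0,0,0]
Step 6: insert qo at [11, 20, 44, 47] -> counters=[1,0,0,0,1,1,0,2,2,1,1,2,1,0,0,0,1,0,0,0,2,0,1,0,1,0,0,0,0,0,0,2,1,0,0,0,0,0,0,1,0,1,0,0,1,0,0,1]
Step 7: insert srt at [14, 26, 35, 43] -> counters=[1,0,0,0,1,1,0,2,2,1,1,2,1,0,1,0,1,0,0,0,2,0,1,0,1,0,1,0,0,0,0,2,1,0,0,1,0,0,0,1,0,1,0,1,1,0,0,1]
Step 8: insert gtl at [33, 35, 37, 45] -> counters=[1,0,0,0,1,1,0,2,2,1,1,2,1,0,1,0,1,0,0,0,2,0,1,0,1,0,1,0,0,0,0,2,1,1,0,2,0,1,0,1,0,1,0,1,1,1,0,1]
Step 9: insert p at [10, 26, 32, 40] -> counters=[1,0,0,0,1,1,0,2,2,1,2,2,1,0,1,0,1,0,0,0,2,0,1,0,1,0,2,0,0,0,0,2,2,1,0,2,0,1,0,1,1,1,0,1,1,1,0,1]
Step 10: insert vlz at [25, 35, 36, 41] -> counters=[1,0,0,0,1,1,0,2,2,1,2,2,1,0,1,0,1,0,0,0,2,0,1,0,1,1,2,0,0,0,0,2,2,1,0,3,1,1,0,1,1,2,0,1,1,1,0,1]
Step 11: insert nw at [11, 21, 36, 44] -> counters=[1,0,0,0,1,1,0,2,2,1,2,3,1,0,1,0,1,0,0,0,2,1,1,0,1,1,2,0,0,0,0,2,2,1,0,3,2,1,0,1,1,2,0,1,2,1,0,1]
Step 12: insert p at [10, 26, 32, 40] -> counters=[1,0,0,0,1,1,0,2,2,1,3,3,1,0,1,0,1,0,0,0,2,1,1,0,1,1,3,0,0,0,0,2,3,1,0,3,2,1,0,1,2,2,0,1,2,1,0,1]
Step 13: insert gtl at [33, 35, 37, 45] -> counters=[1,0,0,0,1,1,0,2,2,1,3,3,1,0,1,0,1,0,0,0,2,1,1,0,1,1,3,0,0,0,0,2,3,2,0,4,2,2,0,1,2,2,0,1,2,2,0,1]
Step 14: insert srt at [14, 26, 35, 43] -> counters=[1,0,0,0,1,1,0,2,2,1,3,3,1,0,2,0,1,0,0,0,2,1,1,0,1,1,4,0,0,0,0,2,3,2,0,5,2,2,0,1,2,2,0,2,2,2,0,1]
Step 15: insert srt at [14, 26, 35, 43] -> counters=[1,0,0,0,1,1,0,2,2,1,3,3,1,0,3,0,1,0,0,0,2,1,1,0,1,1,5,0,0,0,0,2,3,2,0,6,2,2,0,1,2,2,0,3,2,2,0,1]
Step 16: insert qo at [11, 20, 44, 47] -> counters=[1,0,0,0,1,1,0,2,2,1,3,4,1,0,3,0,1,0,0,0,3,1,1,0,1,1,5,0,0,0,0,2,3,2,0,6,2,2,0,1,2,2,0,3,3,2,0,2]
Step 17: insert p at [10, 26, 32, 40] -> counters=[1,0,0,0,1,1,0,2,2,1,4,4,1,0,3,0,1,0,0,0,3,1,1,0,1,1,6,0,0,0,0,2,4,2,0,6,2,2,0,1,3,2,0,3,3,2,0,2]
Final counters=[1,0,0,0,1,1,0,2,2,1,4,4,1,0,3,0,1,0,0,0,3,1,1,0,1,1,6,0,0,0,0,2,4,2,0,6,2,2,0,1,3,2,0,3,3,2,0,2] -> counters[43]=3

Answer: 3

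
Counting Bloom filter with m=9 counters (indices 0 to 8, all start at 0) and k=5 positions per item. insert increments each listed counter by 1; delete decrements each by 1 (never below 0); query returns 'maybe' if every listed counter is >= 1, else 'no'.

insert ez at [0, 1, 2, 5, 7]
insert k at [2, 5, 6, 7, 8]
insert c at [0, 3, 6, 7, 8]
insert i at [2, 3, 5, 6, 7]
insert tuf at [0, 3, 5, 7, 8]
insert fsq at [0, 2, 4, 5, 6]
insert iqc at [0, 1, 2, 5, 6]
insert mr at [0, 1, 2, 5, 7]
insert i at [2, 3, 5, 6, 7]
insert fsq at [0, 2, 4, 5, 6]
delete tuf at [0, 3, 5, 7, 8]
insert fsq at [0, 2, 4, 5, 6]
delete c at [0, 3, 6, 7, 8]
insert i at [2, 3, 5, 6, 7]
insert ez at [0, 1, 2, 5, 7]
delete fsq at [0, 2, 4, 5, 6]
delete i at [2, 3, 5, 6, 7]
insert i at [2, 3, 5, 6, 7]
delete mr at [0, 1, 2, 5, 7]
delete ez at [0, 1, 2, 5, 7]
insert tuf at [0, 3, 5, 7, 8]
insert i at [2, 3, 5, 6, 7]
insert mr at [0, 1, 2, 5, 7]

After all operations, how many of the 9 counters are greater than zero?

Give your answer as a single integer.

Step 1: insert ez at [0, 1, 2, 5, 7] -> counters=[1,1,1,0,0,1,0,1,0]
Step 2: insert k at [2, 5, 6, 7, 8] -> counters=[1,1,2,0,0,2,1,2,1]
Step 3: insert c at [0, 3, 6, 7, 8] -> counters=[2,1,2,1,0,2,2,3,2]
Step 4: insert i at [2, 3, 5, 6, 7] -> counters=[2,1,3,2,0,3,3,4,2]
Step 5: insert tuf at [0, 3, 5, 7, 8] -> counters=[3,1,3,3,0,4,3,5,3]
Step 6: insert fsq at [0, 2, 4, 5, 6] -> counters=[4,1,4,3,1,5,4,5,3]
Step 7: insert iqc at [0, 1, 2, 5, 6] -> counters=[5,2,5,3,1,6,5,5,3]
Step 8: insert mr at [0, 1, 2, 5, 7] -> counters=[6,3,6,3,1,7,5,6,3]
Step 9: insert i at [2, 3, 5, 6, 7] -> counters=[6,3,7,4,1,8,6,7,3]
Step 10: insert fsq at [0, 2, 4, 5, 6] -> counters=[7,3,8,4,2,9,7,7,3]
Step 11: delete tuf at [0, 3, 5, 7, 8] -> counters=[6,3,8,3,2,8,7,6,2]
Step 12: insert fsq at [0, 2, 4, 5, 6] -> counters=[7,3,9,3,3,9,8,6,2]
Step 13: delete c at [0, 3, 6, 7, 8] -> counters=[6,3,9,2,3,9,7,5,1]
Step 14: insert i at [2, 3, 5, 6, 7] -> counters=[6,3,10,3,3,10,8,6,1]
Step 15: insert ez at [0, 1, 2, 5, 7] -> counters=[7,4,11,3,3,11,8,7,1]
Step 16: delete fsq at [0, 2, 4, 5, 6] -> counters=[6,4,10,3,2,10,7,7,1]
Step 17: delete i at [2, 3, 5, 6, 7] -> counters=[6,4,9,2,2,9,6,6,1]
Step 18: insert i at [2, 3, 5, 6, 7] -> counters=[6,4,10,3,2,10,7,7,1]
Step 19: delete mr at [0, 1, 2, 5, 7] -> counters=[5,3,9,3,2,9,7,6,1]
Step 20: delete ez at [0, 1, 2, 5, 7] -> counters=[4,2,8,3,2,8,7,5,1]
Step 21: insert tuf at [0, 3, 5, 7, 8] -> counters=[5,2,8,4,2,9,7,6,2]
Step 22: insert i at [2, 3, 5, 6, 7] -> counters=[5,2,9,5,2,10,8,7,2]
Step 23: insert mr at [0, 1, 2, 5, 7] -> counters=[6,3,10,5,2,11,8,8,2]
Final counters=[6,3,10,5,2,11,8,8,2] -> 9 nonzero

Answer: 9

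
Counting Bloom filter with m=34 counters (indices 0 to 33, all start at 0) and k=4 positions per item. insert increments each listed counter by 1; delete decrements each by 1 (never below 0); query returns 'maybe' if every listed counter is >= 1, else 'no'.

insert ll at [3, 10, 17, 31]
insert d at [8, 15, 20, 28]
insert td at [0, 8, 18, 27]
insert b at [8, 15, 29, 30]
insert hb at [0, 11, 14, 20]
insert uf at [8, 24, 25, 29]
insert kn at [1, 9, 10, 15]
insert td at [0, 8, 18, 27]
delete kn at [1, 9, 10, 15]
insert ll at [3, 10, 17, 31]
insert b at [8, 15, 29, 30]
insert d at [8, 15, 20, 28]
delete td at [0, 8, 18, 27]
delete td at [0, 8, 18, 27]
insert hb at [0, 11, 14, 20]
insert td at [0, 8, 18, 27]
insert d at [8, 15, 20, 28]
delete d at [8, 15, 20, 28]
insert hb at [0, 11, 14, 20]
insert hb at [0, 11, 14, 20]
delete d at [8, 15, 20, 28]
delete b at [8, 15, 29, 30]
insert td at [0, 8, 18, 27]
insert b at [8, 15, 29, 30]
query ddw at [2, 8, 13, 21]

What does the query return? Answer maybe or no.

Step 1: insert ll at [3, 10, 17, 31] -> counters=[0,0,0,1,0,0,0,0,0,0,1,0,0,0,0,0,0,1,0,0,0,0,0,0,0,0,0,0,0,0,0,1,0,0]
Step 2: insert d at [8, 15, 20, 28] -> counters=[0,0,0,1,0,0,0,0,1,0,1,0,0,0,0,1,0,1,0,0,1,0,0,0,0,0,0,0,1,0,0,1,0,0]
Step 3: insert td at [0, 8, 18, 27] -> counters=[1,0,0,1,0,0,0,0,2,0,1,0,0,0,0,1,0,1,1,0,1,0,0,0,0,0,0,1,1,0,0,1,0,0]
Step 4: insert b at [8, 15, 29, 30] -> counters=[1,0,0,1,0,0,0,0,3,0,1,0,0,0,0,2,0,1,1,0,1,0,0,0,0,0,0,1,1,1,1,1,0,0]
Step 5: insert hb at [0, 11, 14, 20] -> counters=[2,0,0,1,0,0,0,0,3,0,1,1,0,0,1,2,0,1,1,0,2,0,0,0,0,0,0,1,1,1,1,1,0,0]
Step 6: insert uf at [8, 24, 25, 29] -> counters=[2,0,0,1,0,0,0,0,4,0,1,1,0,0,1,2,0,1,1,0,2,0,0,0,1,1,0,1,1,2,1,1,0,0]
Step 7: insert kn at [1, 9, 10, 15] -> counters=[2,1,0,1,0,0,0,0,4,1,2,1,0,0,1,3,0,1,1,0,2,0,0,0,1,1,0,1,1,2,1,1,0,0]
Step 8: insert td at [0, 8, 18, 27] -> counters=[3,1,0,1,0,0,0,0,5,1,2,1,0,0,1,3,0,1,2,0,2,0,0,0,1,1,0,2,1,2,1,1,0,0]
Step 9: delete kn at [1, 9, 10, 15] -> counters=[3,0,0,1,0,0,0,0,5,0,1,1,0,0,1,2,0,1,2,0,2,0,0,0,1,1,0,2,1,2,1,1,0,0]
Step 10: insert ll at [3, 10, 17, 31] -> counters=[3,0,0,2,0,0,0,0,5,0,2,1,0,0,1,2,0,2,2,0,2,0,0,0,1,1,0,2,1,2,1,2,0,0]
Step 11: insert b at [8, 15, 29, 30] -> counters=[3,0,0,2,0,0,0,0,6,0,2,1,0,0,1,3,0,2,2,0,2,0,0,0,1,1,0,2,1,3,2,2,0,0]
Step 12: insert d at [8, 15, 20, 28] -> counters=[3,0,0,2,0,0,0,0,7,0,2,1,0,0,1,4,0,2,2,0,3,0,0,0,1,1,0,2,2,3,2,2,0,0]
Step 13: delete td at [0, 8, 18, 27] -> counters=[2,0,0,2,0,0,0,0,6,0,2,1,0,0,1,4,0,2,1,0,3,0,0,0,1,1,0,1,2,3,2,2,0,0]
Step 14: delete td at [0, 8, 18, 27] -> counters=[1,0,0,2,0,0,0,0,5,0,2,1,0,0,1,4,0,2,0,0,3,0,0,0,1,1,0,0,2,3,2,2,0,0]
Step 15: insert hb at [0, 11, 14, 20] -> counters=[2,0,0,2,0,0,0,0,5,0,2,2,0,0,2,4,0,2,0,0,4,0,0,0,1,1,0,0,2,3,2,2,0,0]
Step 16: insert td at [0, 8, 18, 27] -> counters=[3,0,0,2,0,0,0,0,6,0,2,2,0,0,2,4,0,2,1,0,4,0,0,0,1,1,0,1,2,3,2,2,0,0]
Step 17: insert d at [8, 15, 20, 28] -> counters=[3,0,0,2,0,0,0,0,7,0,2,2,0,0,2,5,0,2,1,0,5,0,0,0,1,1,0,1,3,3,2,2,0,0]
Step 18: delete d at [8, 15, 20, 28] -> counters=[3,0,0,2,0,0,0,0,6,0,2,2,0,0,2,4,0,2,1,0,4,0,0,0,1,1,0,1,2,3,2,2,0,0]
Step 19: insert hb at [0, 11, 14, 20] -> counters=[4,0,0,2,0,0,0,0,6,0,2,3,0,0,3,4,0,2,1,0,5,0,0,0,1,1,0,1,2,3,2,2,0,0]
Step 20: insert hb at [0, 11, 14, 20] -> counters=[5,0,0,2,0,0,0,0,6,0,2,4,0,0,4,4,0,2,1,0,6,0,0,0,1,1,0,1,2,3,2,2,0,0]
Step 21: delete d at [8, 15, 20, 28] -> counters=[5,0,0,2,0,0,0,0,5,0,2,4,0,0,4,3,0,2,1,0,5,0,0,0,1,1,0,1,1,3,2,2,0,0]
Step 22: delete b at [8, 15, 29, 30] -> counters=[5,0,0,2,0,0,0,0,4,0,2,4,0,0,4,2,0,2,1,0,5,0,0,0,1,1,0,1,1,2,1,2,0,0]
Step 23: insert td at [0, 8, 18, 27] -> counters=[6,0,0,2,0,0,0,0,5,0,2,4,0,0,4,2,0,2,2,0,5,0,0,0,1,1,0,2,1,2,1,2,0,0]
Step 24: insert b at [8, 15, 29, 30] -> counters=[6,0,0,2,0,0,0,0,6,0,2,4,0,0,4,3,0,2,2,0,5,0,0,0,1,1,0,2,1,3,2,2,0,0]
Query ddw: check counters[2]=0 counters[8]=6 counters[13]=0 counters[21]=0 -> no

Answer: no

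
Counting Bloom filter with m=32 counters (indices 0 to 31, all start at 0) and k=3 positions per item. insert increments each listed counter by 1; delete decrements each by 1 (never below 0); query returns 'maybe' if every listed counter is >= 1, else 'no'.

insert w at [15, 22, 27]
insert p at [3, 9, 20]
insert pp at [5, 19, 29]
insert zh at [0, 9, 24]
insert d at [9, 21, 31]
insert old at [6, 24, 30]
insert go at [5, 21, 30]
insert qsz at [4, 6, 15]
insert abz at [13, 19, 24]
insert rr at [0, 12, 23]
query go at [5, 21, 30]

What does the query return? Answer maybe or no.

Step 1: insert w at [15, 22, 27] -> counters=[0,0,0,0,0,0,0,0,0,0,0,0,0,0,0,1,0,0,0,0,0,0,1,0,0,0,0,1,0,0,0,0]
Step 2: insert p at [3, 9, 20] -> counters=[0,0,0,1,0,0,0,0,0,1,0,0,0,0,0,1,0,0,0,0,1,0,1,0,0,0,0,1,0,0,0,0]
Step 3: insert pp at [5, 19, 29] -> counters=[0,0,0,1,0,1,0,0,0,1,0,0,0,0,0,1,0,0,0,1,1,0,1,0,0,0,0,1,0,1,0,0]
Step 4: insert zh at [0, 9, 24] -> counters=[1,0,0,1,0,1,0,0,0,2,0,0,0,0,0,1,0,0,0,1,1,0,1,0,1,0,0,1,0,1,0,0]
Step 5: insert d at [9, 21, 31] -> counters=[1,0,0,1,0,1,0,0,0,3,0,0,0,0,0,1,0,0,0,1,1,1,1,0,1,0,0,1,0,1,0,1]
Step 6: insert old at [6, 24, 30] -> counters=[1,0,0,1,0,1,1,0,0,3,0,0,0,0,0,1,0,0,0,1,1,1,1,0,2,0,0,1,0,1,1,1]
Step 7: insert go at [5, 21, 30] -> counters=[1,0,0,1,0,2,1,0,0,3,0,0,0,0,0,1,0,0,0,1,1,2,1,0,2,0,0,1,0,1,2,1]
Step 8: insert qsz at [4, 6, 15] -> counters=[1,0,0,1,1,2,2,0,0,3,0,0,0,0,0,2,0,0,0,1,1,2,1,0,2,0,0,1,0,1,2,1]
Step 9: insert abz at [13, 19, 24] -> counters=[1,0,0,1,1,2,2,0,0,3,0,0,0,1,0,2,0,0,0,2,1,2,1,0,3,0,0,1,0,1,2,1]
Step 10: insert rr at [0, 12, 23] -> counters=[2,0,0,1,1,2,2,0,0,3,0,0,1,1,0,2,0,0,0,2,1,2,1,1,3,0,0,1,0,1,2,1]
Query go: check counters[5]=2 counters[21]=2 counters[30]=2 -> maybe

Answer: maybe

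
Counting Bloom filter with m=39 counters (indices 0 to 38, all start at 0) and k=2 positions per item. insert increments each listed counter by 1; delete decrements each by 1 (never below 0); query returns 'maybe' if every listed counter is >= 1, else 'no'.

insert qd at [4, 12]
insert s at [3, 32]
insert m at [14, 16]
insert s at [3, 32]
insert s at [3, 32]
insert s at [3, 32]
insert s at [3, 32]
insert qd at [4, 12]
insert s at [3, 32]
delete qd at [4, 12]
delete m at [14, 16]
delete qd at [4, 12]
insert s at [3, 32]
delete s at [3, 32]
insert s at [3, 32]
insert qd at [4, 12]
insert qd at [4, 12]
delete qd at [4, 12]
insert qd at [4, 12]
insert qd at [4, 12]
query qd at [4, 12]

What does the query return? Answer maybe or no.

Answer: maybe

Derivation:
Step 1: insert qd at [4, 12] -> counters=[0,0,0,0,1,0,0,0,0,0,0,0,1,0,0,0,0,0,0,0,0,0,0,0,0,0,0,0,0,0,0,0,0,0,0,0,0,0,0]
Step 2: insert s at [3, 32] -> counters=[0,0,0,1,1,0,0,0,0,0,0,0,1,0,0,0,0,0,0,0,0,0,0,0,0,0,0,0,0,0,0,0,1,0,0,0,0,0,0]
Step 3: insert m at [14, 16] -> counters=[0,0,0,1,1,0,0,0,0,0,0,0,1,0,1,0,1,0,0,0,0,0,0,0,0,0,0,0,0,0,0,0,1,0,0,0,0,0,0]
Step 4: insert s at [3, 32] -> counters=[0,0,0,2,1,0,0,0,0,0,0,0,1,0,1,0,1,0,0,0,0,0,0,0,0,0,0,0,0,0,0,0,2,0,0,0,0,0,0]
Step 5: insert s at [3, 32] -> counters=[0,0,0,3,1,0,0,0,0,0,0,0,1,0,1,0,1,0,0,0,0,0,0,0,0,0,0,0,0,0,0,0,3,0,0,0,0,0,0]
Step 6: insert s at [3, 32] -> counters=[0,0,0,4,1,0,0,0,0,0,0,0,1,0,1,0,1,0,0,0,0,0,0,0,0,0,0,0,0,0,0,0,4,0,0,0,0,0,0]
Step 7: insert s at [3, 32] -> counters=[0,0,0,5,1,0,0,0,0,0,0,0,1,0,1,0,1,0,0,0,0,0,0,0,0,0,0,0,0,0,0,0,5,0,0,0,0,0,0]
Step 8: insert qd at [4, 12] -> counters=[0,0,0,5,2,0,0,0,0,0,0,0,2,0,1,0,1,0,0,0,0,0,0,0,0,0,0,0,0,0,0,0,5,0,0,0,0,0,0]
Step 9: insert s at [3, 32] -> counters=[0,0,0,6,2,0,0,0,0,0,0,0,2,0,1,0,1,0,0,0,0,0,0,0,0,0,0,0,0,0,0,0,6,0,0,0,0,0,0]
Step 10: delete qd at [4, 12] -> counters=[0,0,0,6,1,0,0,0,0,0,0,0,1,0,1,0,1,0,0,0,0,0,0,0,0,0,0,0,0,0,0,0,6,0,0,0,0,0,0]
Step 11: delete m at [14, 16] -> counters=[0,0,0,6,1,0,0,0,0,0,0,0,1,0,0,0,0,0,0,0,0,0,0,0,0,0,0,0,0,0,0,0,6,0,0,0,0,0,0]
Step 12: delete qd at [4, 12] -> counters=[0,0,0,6,0,0,0,0,0,0,0,0,0,0,0,0,0,0,0,0,0,0,0,0,0,0,0,0,0,0,0,0,6,0,0,0,0,0,0]
Step 13: insert s at [3, 32] -> counters=[0,0,0,7,0,0,0,0,0,0,0,0,0,0,0,0,0,0,0,0,0,0,0,0,0,0,0,0,0,0,0,0,7,0,0,0,0,0,0]
Step 14: delete s at [3, 32] -> counters=[0,0,0,6,0,0,0,0,0,0,0,0,0,0,0,0,0,0,0,0,0,0,0,0,0,0,0,0,0,0,0,0,6,0,0,0,0,0,0]
Step 15: insert s at [3, 32] -> counters=[0,0,0,7,0,0,0,0,0,0,0,0,0,0,0,0,0,0,0,0,0,0,0,0,0,0,0,0,0,0,0,0,7,0,0,0,0,0,0]
Step 16: insert qd at [4, 12] -> counters=[0,0,0,7,1,0,0,0,0,0,0,0,1,0,0,0,0,0,0,0,0,0,0,0,0,0,0,0,0,0,0,0,7,0,0,0,0,0,0]
Step 17: insert qd at [4, 12] -> counters=[0,0,0,7,2,0,0,0,0,0,0,0,2,0,0,0,0,0,0,0,0,0,0,0,0,0,0,0,0,0,0,0,7,0,0,0,0,0,0]
Step 18: delete qd at [4, 12] -> counters=[0,0,0,7,1,0,0,0,0,0,0,0,1,0,0,0,0,0,0,0,0,0,0,0,0,0,0,0,0,0,0,0,7,0,0,0,0,0,0]
Step 19: insert qd at [4, 12] -> counters=[0,0,0,7,2,0,0,0,0,0,0,0,2,0,0,0,0,0,0,0,0,0,0,0,0,0,0,0,0,0,0,0,7,0,0,0,0,0,0]
Step 20: insert qd at [4, 12] -> counters=[0,0,0,7,3,0,0,0,0,0,0,0,3,0,0,0,0,0,0,0,0,0,0,0,0,0,0,0,0,0,0,0,7,0,0,0,0,0,0]
Query qd: check counters[4]=3 counters[12]=3 -> maybe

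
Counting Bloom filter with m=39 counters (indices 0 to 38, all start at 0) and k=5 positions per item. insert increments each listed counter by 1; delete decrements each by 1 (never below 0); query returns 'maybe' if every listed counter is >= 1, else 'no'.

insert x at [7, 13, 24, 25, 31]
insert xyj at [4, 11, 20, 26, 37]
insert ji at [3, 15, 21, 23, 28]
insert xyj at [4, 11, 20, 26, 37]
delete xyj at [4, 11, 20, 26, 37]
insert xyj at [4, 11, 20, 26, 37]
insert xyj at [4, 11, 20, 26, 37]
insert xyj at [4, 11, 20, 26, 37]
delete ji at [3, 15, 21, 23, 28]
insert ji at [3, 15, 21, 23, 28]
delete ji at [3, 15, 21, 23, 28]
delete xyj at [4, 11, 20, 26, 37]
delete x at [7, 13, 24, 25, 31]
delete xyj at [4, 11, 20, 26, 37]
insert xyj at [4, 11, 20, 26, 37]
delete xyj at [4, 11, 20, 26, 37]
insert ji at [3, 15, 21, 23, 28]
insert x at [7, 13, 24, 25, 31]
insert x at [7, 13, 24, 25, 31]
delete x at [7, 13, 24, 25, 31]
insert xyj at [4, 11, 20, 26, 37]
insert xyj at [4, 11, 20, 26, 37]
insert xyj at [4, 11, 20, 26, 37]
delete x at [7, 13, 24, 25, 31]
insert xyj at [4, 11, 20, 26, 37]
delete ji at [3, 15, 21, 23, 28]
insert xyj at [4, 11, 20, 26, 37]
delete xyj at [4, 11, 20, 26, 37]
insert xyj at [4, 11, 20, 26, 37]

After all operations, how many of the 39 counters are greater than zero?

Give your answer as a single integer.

Answer: 5

Derivation:
Step 1: insert x at [7, 13, 24, 25, 31] -> counters=[0,0,0,0,0,0,0,1,0,0,0,0,0,1,0,0,0,0,0,0,0,0,0,0,1,1,0,0,0,0,0,1,0,0,0,0,0,0,0]
Step 2: insert xyj at [4, 11, 20, 26, 37] -> counters=[0,0,0,0,1,0,0,1,0,0,0,1,0,1,0,0,0,0,0,0,1,0,0,0,1,1,1,0,0,0,0,1,0,0,0,0,0,1,0]
Step 3: insert ji at [3, 15, 21, 23, 28] -> counters=[0,0,0,1,1,0,0,1,0,0,0,1,0,1,0,1,0,0,0,0,1,1,0,1,1,1,1,0,1,0,0,1,0,0,0,0,0,1,0]
Step 4: insert xyj at [4, 11, 20, 26, 37] -> counters=[0,0,0,1,2,0,0,1,0,0,0,2,0,1,0,1,0,0,0,0,2,1,0,1,1,1,2,0,1,0,0,1,0,0,0,0,0,2,0]
Step 5: delete xyj at [4, 11, 20, 26, 37] -> counters=[0,0,0,1,1,0,0,1,0,0,0,1,0,1,0,1,0,0,0,0,1,1,0,1,1,1,1,0,1,0,0,1,0,0,0,0,0,1,0]
Step 6: insert xyj at [4, 11, 20, 26, 37] -> counters=[0,0,0,1,2,0,0,1,0,0,0,2,0,1,0,1,0,0,0,0,2,1,0,1,1,1,2,0,1,0,0,1,0,0,0,0,0,2,0]
Step 7: insert xyj at [4, 11, 20, 26, 37] -> counters=[0,0,0,1,3,0,0,1,0,0,0,3,0,1,0,1,0,0,0,0,3,1,0,1,1,1,3,0,1,0,0,1,0,0,0,0,0,3,0]
Step 8: insert xyj at [4, 11, 20, 26, 37] -> counters=[0,0,0,1,4,0,0,1,0,0,0,4,0,1,0,1,0,0,0,0,4,1,0,1,1,1,4,0,1,0,0,1,0,0,0,0,0,4,0]
Step 9: delete ji at [3, 15, 21, 23, 28] -> counters=[0,0,0,0,4,0,0,1,0,0,0,4,0,1,0,0,0,0,0,0,4,0,0,0,1,1,4,0,0,0,0,1,0,0,0,0,0,4,0]
Step 10: insert ji at [3, 15, 21, 23, 28] -> counters=[0,0,0,1,4,0,0,1,0,0,0,4,0,1,0,1,0,0,0,0,4,1,0,1,1,1,4,0,1,0,0,1,0,0,0,0,0,4,0]
Step 11: delete ji at [3, 15, 21, 23, 28] -> counters=[0,0,0,0,4,0,0,1,0,0,0,4,0,1,0,0,0,0,0,0,4,0,0,0,1,1,4,0,0,0,0,1,0,0,0,0,0,4,0]
Step 12: delete xyj at [4, 11, 20, 26, 37] -> counters=[0,0,0,0,3,0,0,1,0,0,0,3,0,1,0,0,0,0,0,0,3,0,0,0,1,1,3,0,0,0,0,1,0,0,0,0,0,3,0]
Step 13: delete x at [7, 13, 24, 25, 31] -> counters=[0,0,0,0,3,0,0,0,0,0,0,3,0,0,0,0,0,0,0,0,3,0,0,0,0,0,3,0,0,0,0,0,0,0,0,0,0,3,0]
Step 14: delete xyj at [4, 11, 20, 26, 37] -> counters=[0,0,0,0,2,0,0,0,0,0,0,2,0,0,0,0,0,0,0,0,2,0,0,0,0,0,2,0,0,0,0,0,0,0,0,0,0,2,0]
Step 15: insert xyj at [4, 11, 20, 26, 37] -> counters=[0,0,0,0,3,0,0,0,0,0,0,3,0,0,0,0,0,0,0,0,3,0,0,0,0,0,3,0,0,0,0,0,0,0,0,0,0,3,0]
Step 16: delete xyj at [4, 11, 20, 26, 37] -> counters=[0,0,0,0,2,0,0,0,0,0,0,2,0,0,0,0,0,0,0,0,2,0,0,0,0,0,2,0,0,0,0,0,0,0,0,0,0,2,0]
Step 17: insert ji at [3, 15, 21, 23, 28] -> counters=[0,0,0,1,2,0,0,0,0,0,0,2,0,0,0,1,0,0,0,0,2,1,0,1,0,0,2,0,1,0,0,0,0,0,0,0,0,2,0]
Step 18: insert x at [7, 13, 24, 25, 31] -> counters=[0,0,0,1,2,0,0,1,0,0,0,2,0,1,0,1,0,0,0,0,2,1,0,1,1,1,2,0,1,0,0,1,0,0,0,0,0,2,0]
Step 19: insert x at [7, 13, 24, 25, 31] -> counters=[0,0,0,1,2,0,0,2,0,0,0,2,0,2,0,1,0,0,0,0,2,1,0,1,2,2,2,0,1,0,0,2,0,0,0,0,0,2,0]
Step 20: delete x at [7, 13, 24, 25, 31] -> counters=[0,0,0,1,2,0,0,1,0,0,0,2,0,1,0,1,0,0,0,0,2,1,0,1,1,1,2,0,1,0,0,1,0,0,0,0,0,2,0]
Step 21: insert xyj at [4, 11, 20, 26, 37] -> counters=[0,0,0,1,3,0,0,1,0,0,0,3,0,1,0,1,0,0,0,0,3,1,0,1,1,1,3,0,1,0,0,1,0,0,0,0,0,3,0]
Step 22: insert xyj at [4, 11, 20, 26, 37] -> counters=[0,0,0,1,4,0,0,1,0,0,0,4,0,1,0,1,0,0,0,0,4,1,0,1,1,1,4,0,1,0,0,1,0,0,0,0,0,4,0]
Step 23: insert xyj at [4, 11, 20, 26, 37] -> counters=[0,0,0,1,5,0,0,1,0,0,0,5,0,1,0,1,0,0,0,0,5,1,0,1,1,1,5,0,1,0,0,1,0,0,0,0,0,5,0]
Step 24: delete x at [7, 13, 24, 25, 31] -> counters=[0,0,0,1,5,0,0,0,0,0,0,5,0,0,0,1,0,0,0,0,5,1,0,1,0,0,5,0,1,0,0,0,0,0,0,0,0,5,0]
Step 25: insert xyj at [4, 11, 20, 26, 37] -> counters=[0,0,0,1,6,0,0,0,0,0,0,6,0,0,0,1,0,0,0,0,6,1,0,1,0,0,6,0,1,0,0,0,0,0,0,0,0,6,0]
Step 26: delete ji at [3, 15, 21, 23, 28] -> counters=[0,0,0,0,6,0,0,0,0,0,0,6,0,0,0,0,0,0,0,0,6,0,0,0,0,0,6,0,0,0,0,0,0,0,0,0,0,6,0]
Step 27: insert xyj at [4, 11, 20, 26, 37] -> counters=[0,0,0,0,7,0,0,0,0,0,0,7,0,0,0,0,0,0,0,0,7,0,0,0,0,0,7,0,0,0,0,0,0,0,0,0,0,7,0]
Step 28: delete xyj at [4, 11, 20, 26, 37] -> counters=[0,0,0,0,6,0,0,0,0,0,0,6,0,0,0,0,0,0,0,0,6,0,0,0,0,0,6,0,0,0,0,0,0,0,0,0,0,6,0]
Step 29: insert xyj at [4, 11, 20, 26, 37] -> counters=[0,0,0,0,7,0,0,0,0,0,0,7,0,0,0,0,0,0,0,0,7,0,0,0,0,0,7,0,0,0,0,0,0,0,0,0,0,7,0]
Final counters=[0,0,0,0,7,0,0,0,0,0,0,7,0,0,0,0,0,0,0,0,7,0,0,0,0,0,7,0,0,0,0,0,0,0,0,0,0,7,0] -> 5 nonzero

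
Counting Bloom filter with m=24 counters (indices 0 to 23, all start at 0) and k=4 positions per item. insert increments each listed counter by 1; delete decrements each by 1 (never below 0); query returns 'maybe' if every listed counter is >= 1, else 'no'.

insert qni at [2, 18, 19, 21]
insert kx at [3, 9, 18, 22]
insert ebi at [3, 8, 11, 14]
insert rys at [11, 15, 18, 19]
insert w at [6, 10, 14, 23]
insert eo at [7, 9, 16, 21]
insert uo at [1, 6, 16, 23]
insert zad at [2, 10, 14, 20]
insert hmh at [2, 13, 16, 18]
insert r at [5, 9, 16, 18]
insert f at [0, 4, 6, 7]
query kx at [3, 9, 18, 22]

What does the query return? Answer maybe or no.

Step 1: insert qni at [2, 18, 19, 21] -> counters=[0,0,1,0,0,0,0,0,0,0,0,0,0,0,0,0,0,0,1,1,0,1,0,0]
Step 2: insert kx at [3, 9, 18, 22] -> counters=[0,0,1,1,0,0,0,0,0,1,0,0,0,0,0,0,0,0,2,1,0,1,1,0]
Step 3: insert ebi at [3, 8, 11, 14] -> counters=[0,0,1,2,0,0,0,0,1,1,0,1,0,0,1,0,0,0,2,1,0,1,1,0]
Step 4: insert rys at [11, 15, 18, 19] -> counters=[0,0,1,2,0,0,0,0,1,1,0,2,0,0,1,1,0,0,3,2,0,1,1,0]
Step 5: insert w at [6, 10, 14, 23] -> counters=[0,0,1,2,0,0,1,0,1,1,1,2,0,0,2,1,0,0,3,2,0,1,1,1]
Step 6: insert eo at [7, 9, 16, 21] -> counters=[0,0,1,2,0,0,1,1,1,2,1,2,0,0,2,1,1,0,3,2,0,2,1,1]
Step 7: insert uo at [1, 6, 16, 23] -> counters=[0,1,1,2,0,0,2,1,1,2,1,2,0,0,2,1,2,0,3,2,0,2,1,2]
Step 8: insert zad at [2, 10, 14, 20] -> counters=[0,1,2,2,0,0,2,1,1,2,2,2,0,0,3,1,2,0,3,2,1,2,1,2]
Step 9: insert hmh at [2, 13, 16, 18] -> counters=[0,1,3,2,0,0,2,1,1,2,2,2,0,1,3,1,3,0,4,2,1,2,1,2]
Step 10: insert r at [5, 9, 16, 18] -> counters=[0,1,3,2,0,1,2,1,1,3,2,2,0,1,3,1,4,0,5,2,1,2,1,2]
Step 11: insert f at [0, 4, 6, 7] -> counters=[1,1,3,2,1,1,3,2,1,3,2,2,0,1,3,1,4,0,5,2,1,2,1,2]
Query kx: check counters[3]=2 counters[9]=3 counters[18]=5 counters[22]=1 -> maybe

Answer: maybe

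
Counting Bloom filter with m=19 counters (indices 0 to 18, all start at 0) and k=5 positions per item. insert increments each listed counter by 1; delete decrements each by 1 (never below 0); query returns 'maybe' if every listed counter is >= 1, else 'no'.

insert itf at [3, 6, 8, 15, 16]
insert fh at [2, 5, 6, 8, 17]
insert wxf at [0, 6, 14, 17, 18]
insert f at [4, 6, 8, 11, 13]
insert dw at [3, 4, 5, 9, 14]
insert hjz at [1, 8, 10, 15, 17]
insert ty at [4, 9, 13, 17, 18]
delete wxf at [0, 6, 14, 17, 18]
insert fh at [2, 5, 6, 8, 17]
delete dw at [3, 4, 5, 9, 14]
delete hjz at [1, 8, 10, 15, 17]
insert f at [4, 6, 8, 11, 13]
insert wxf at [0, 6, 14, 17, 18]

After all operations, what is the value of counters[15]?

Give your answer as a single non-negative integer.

Answer: 1

Derivation:
Step 1: insert itf at [3, 6, 8, 15, 16] -> counters=[0,0,0,1,0,0,1,0,1,0,0,0,0,0,0,1,1,0,0]
Step 2: insert fh at [2, 5, 6, 8, 17] -> counters=[0,0,1,1,0,1,2,0,2,0,0,0,0,0,0,1,1,1,0]
Step 3: insert wxf at [0, 6, 14, 17, 18] -> counters=[1,0,1,1,0,1,3,0,2,0,0,0,0,0,1,1,1,2,1]
Step 4: insert f at [4, 6, 8, 11, 13] -> counters=[1,0,1,1,1,1,4,0,3,0,0,1,0,1,1,1,1,2,1]
Step 5: insert dw at [3, 4, 5, 9, 14] -> counters=[1,0,1,2,2,2,4,0,3,1,0,1,0,1,2,1,1,2,1]
Step 6: insert hjz at [1, 8, 10, 15, 17] -> counters=[1,1,1,2,2,2,4,0,4,1,1,1,0,1,2,2,1,3,1]
Step 7: insert ty at [4, 9, 13, 17, 18] -> counters=[1,1,1,2,3,2,4,0,4,2,1,1,0,2,2,2,1,4,2]
Step 8: delete wxf at [0, 6, 14, 17, 18] -> counters=[0,1,1,2,3,2,3,0,4,2,1,1,0,2,1,2,1,3,1]
Step 9: insert fh at [2, 5, 6, 8, 17] -> counters=[0,1,2,2,3,3,4,0,5,2,1,1,0,2,1,2,1,4,1]
Step 10: delete dw at [3, 4, 5, 9, 14] -> counters=[0,1,2,1,2,2,4,0,5,1,1,1,0,2,0,2,1,4,1]
Step 11: delete hjz at [1, 8, 10, 15, 17] -> counters=[0,0,2,1,2,2,4,0,4,1,0,1,0,2,0,1,1,3,1]
Step 12: insert f at [4, 6, 8, 11, 13] -> counters=[0,0,2,1,3,2,5,0,5,1,0,2,0,3,0,1,1,3,1]
Step 13: insert wxf at [0, 6, 14, 17, 18] -> counters=[1,0,2,1,3,2,6,0,5,1,0,2,0,3,1,1,1,4,2]
Final counters=[1,0,2,1,3,2,6,0,5,1,0,2,0,3,1,1,1,4,2] -> counters[15]=1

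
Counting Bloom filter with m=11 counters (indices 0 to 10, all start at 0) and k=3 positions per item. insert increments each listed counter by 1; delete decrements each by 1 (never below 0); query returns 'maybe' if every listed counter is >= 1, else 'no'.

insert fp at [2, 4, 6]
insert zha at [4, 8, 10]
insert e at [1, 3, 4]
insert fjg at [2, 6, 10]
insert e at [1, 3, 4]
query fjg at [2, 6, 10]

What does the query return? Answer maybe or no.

Answer: maybe

Derivation:
Step 1: insert fp at [2, 4, 6] -> counters=[0,0,1,0,1,0,1,0,0,0,0]
Step 2: insert zha at [4, 8, 10] -> counters=[0,0,1,0,2,0,1,0,1,0,1]
Step 3: insert e at [1, 3, 4] -> counters=[0,1,1,1,3,0,1,0,1,0,1]
Step 4: insert fjg at [2, 6, 10] -> counters=[0,1,2,1,3,0,2,0,1,0,2]
Step 5: insert e at [1, 3, 4] -> counters=[0,2,2,2,4,0,2,0,1,0,2]
Query fjg: check counters[2]=2 counters[6]=2 counters[10]=2 -> maybe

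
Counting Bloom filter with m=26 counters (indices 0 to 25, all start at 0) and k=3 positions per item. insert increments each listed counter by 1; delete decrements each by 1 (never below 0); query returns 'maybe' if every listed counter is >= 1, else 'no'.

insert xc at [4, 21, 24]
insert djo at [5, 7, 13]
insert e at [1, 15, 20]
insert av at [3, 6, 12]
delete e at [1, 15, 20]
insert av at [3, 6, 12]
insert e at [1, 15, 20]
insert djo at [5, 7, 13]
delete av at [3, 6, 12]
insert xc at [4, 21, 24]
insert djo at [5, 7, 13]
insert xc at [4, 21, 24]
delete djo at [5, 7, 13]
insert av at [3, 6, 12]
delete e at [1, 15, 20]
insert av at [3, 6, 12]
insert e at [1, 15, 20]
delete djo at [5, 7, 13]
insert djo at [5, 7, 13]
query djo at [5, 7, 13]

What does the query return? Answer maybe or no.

Answer: maybe

Derivation:
Step 1: insert xc at [4, 21, 24] -> counters=[0,0,0,0,1,0,0,0,0,0,0,0,0,0,0,0,0,0,0,0,0,1,0,0,1,0]
Step 2: insert djo at [5, 7, 13] -> counters=[0,0,0,0,1,1,0,1,0,0,0,0,0,1,0,0,0,0,0,0,0,1,0,0,1,0]
Step 3: insert e at [1, 15, 20] -> counters=[0,1,0,0,1,1,0,1,0,0,0,0,0,1,0,1,0,0,0,0,1,1,0,0,1,0]
Step 4: insert av at [3, 6, 12] -> counters=[0,1,0,1,1,1,1,1,0,0,0,0,1,1,0,1,0,0,0,0,1,1,0,0,1,0]
Step 5: delete e at [1, 15, 20] -> counters=[0,0,0,1,1,1,1,1,0,0,0,0,1,1,0,0,0,0,0,0,0,1,0,0,1,0]
Step 6: insert av at [3, 6, 12] -> counters=[0,0,0,2,1,1,2,1,0,0,0,0,2,1,0,0,0,0,0,0,0,1,0,0,1,0]
Step 7: insert e at [1, 15, 20] -> counters=[0,1,0,2,1,1,2,1,0,0,0,0,2,1,0,1,0,0,0,0,1,1,0,0,1,0]
Step 8: insert djo at [5, 7, 13] -> counters=[0,1,0,2,1,2,2,2,0,0,0,0,2,2,0,1,0,0,0,0,1,1,0,0,1,0]
Step 9: delete av at [3, 6, 12] -> counters=[0,1,0,1,1,2,1,2,0,0,0,0,1,2,0,1,0,0,0,0,1,1,0,0,1,0]
Step 10: insert xc at [4, 21, 24] -> counters=[0,1,0,1,2,2,1,2,0,0,0,0,1,2,0,1,0,0,0,0,1,2,0,0,2,0]
Step 11: insert djo at [5, 7, 13] -> counters=[0,1,0,1,2,3,1,3,0,0,0,0,1,3,0,1,0,0,0,0,1,2,0,0,2,0]
Step 12: insert xc at [4, 21, 24] -> counters=[0,1,0,1,3,3,1,3,0,0,0,0,1,3,0,1,0,0,0,0,1,3,0,0,3,0]
Step 13: delete djo at [5, 7, 13] -> counters=[0,1,0,1,3,2,1,2,0,0,0,0,1,2,0,1,0,0,0,0,1,3,0,0,3,0]
Step 14: insert av at [3, 6, 12] -> counters=[0,1,0,2,3,2,2,2,0,0,0,0,2,2,0,1,0,0,0,0,1,3,0,0,3,0]
Step 15: delete e at [1, 15, 20] -> counters=[0,0,0,2,3,2,2,2,0,0,0,0,2,2,0,0,0,0,0,0,0,3,0,0,3,0]
Step 16: insert av at [3, 6, 12] -> counters=[0,0,0,3,3,2,3,2,0,0,0,0,3,2,0,0,0,0,0,0,0,3,0,0,3,0]
Step 17: insert e at [1, 15, 20] -> counters=[0,1,0,3,3,2,3,2,0,0,0,0,3,2,0,1,0,0,0,0,1,3,0,0,3,0]
Step 18: delete djo at [5, 7, 13] -> counters=[0,1,0,3,3,1,3,1,0,0,0,0,3,1,0,1,0,0,0,0,1,3,0,0,3,0]
Step 19: insert djo at [5, 7, 13] -> counters=[0,1,0,3,3,2,3,2,0,0,0,0,3,2,0,1,0,0,0,0,1,3,0,0,3,0]
Query djo: check counters[5]=2 counters[7]=2 counters[13]=2 -> maybe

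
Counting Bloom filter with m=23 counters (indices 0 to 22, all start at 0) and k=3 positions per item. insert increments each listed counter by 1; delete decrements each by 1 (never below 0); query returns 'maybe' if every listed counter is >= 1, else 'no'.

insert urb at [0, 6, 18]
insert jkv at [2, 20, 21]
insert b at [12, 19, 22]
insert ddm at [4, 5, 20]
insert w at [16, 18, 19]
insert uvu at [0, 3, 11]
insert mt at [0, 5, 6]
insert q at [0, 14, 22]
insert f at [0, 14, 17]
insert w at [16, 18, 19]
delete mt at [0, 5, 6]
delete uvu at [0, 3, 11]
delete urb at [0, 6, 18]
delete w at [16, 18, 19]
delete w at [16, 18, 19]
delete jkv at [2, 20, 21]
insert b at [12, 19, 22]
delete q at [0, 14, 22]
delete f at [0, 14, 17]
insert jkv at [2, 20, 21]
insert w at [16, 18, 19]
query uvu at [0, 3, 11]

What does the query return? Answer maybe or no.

Step 1: insert urb at [0, 6, 18] -> counters=[1,0,0,0,0,0,1,0,0,0,0,0,0,0,0,0,0,0,1,0,0,0,0]
Step 2: insert jkv at [2, 20, 21] -> counters=[1,0,1,0,0,0,1,0,0,0,0,0,0,0,0,0,0,0,1,0,1,1,0]
Step 3: insert b at [12, 19, 22] -> counters=[1,0,1,0,0,0,1,0,0,0,0,0,1,0,0,0,0,0,1,1,1,1,1]
Step 4: insert ddm at [4, 5, 20] -> counters=[1,0,1,0,1,1,1,0,0,0,0,0,1,0,0,0,0,0,1,1,2,1,1]
Step 5: insert w at [16, 18, 19] -> counters=[1,0,1,0,1,1,1,0,0,0,0,0,1,0,0,0,1,0,2,2,2,1,1]
Step 6: insert uvu at [0, 3, 11] -> counters=[2,0,1,1,1,1,1,0,0,0,0,1,1,0,0,0,1,0,2,2,2,1,1]
Step 7: insert mt at [0, 5, 6] -> counters=[3,0,1,1,1,2,2,0,0,0,0,1,1,0,0,0,1,0,2,2,2,1,1]
Step 8: insert q at [0, 14, 22] -> counters=[4,0,1,1,1,2,2,0,0,0,0,1,1,0,1,0,1,0,2,2,2,1,2]
Step 9: insert f at [0, 14, 17] -> counters=[5,0,1,1,1,2,2,0,0,0,0,1,1,0,2,0,1,1,2,2,2,1,2]
Step 10: insert w at [16, 18, 19] -> counters=[5,0,1,1,1,2,2,0,0,0,0,1,1,0,2,0,2,1,3,3,2,1,2]
Step 11: delete mt at [0, 5, 6] -> counters=[4,0,1,1,1,1,1,0,0,0,0,1,1,0,2,0,2,1,3,3,2,1,2]
Step 12: delete uvu at [0, 3, 11] -> counters=[3,0,1,0,1,1,1,0,0,0,0,0,1,0,2,0,2,1,3,3,2,1,2]
Step 13: delete urb at [0, 6, 18] -> counters=[2,0,1,0,1,1,0,0,0,0,0,0,1,0,2,0,2,1,2,3,2,1,2]
Step 14: delete w at [16, 18, 19] -> counters=[2,0,1,0,1,1,0,0,0,0,0,0,1,0,2,0,1,1,1,2,2,1,2]
Step 15: delete w at [16, 18, 19] -> counters=[2,0,1,0,1,1,0,0,0,0,0,0,1,0,2,0,0,1,0,1,2,1,2]
Step 16: delete jkv at [2, 20, 21] -> counters=[2,0,0,0,1,1,0,0,0,0,0,0,1,0,2,0,0,1,0,1,1,0,2]
Step 17: insert b at [12, 19, 22] -> counters=[2,0,0,0,1,1,0,0,0,0,0,0,2,0,2,0,0,1,0,2,1,0,3]
Step 18: delete q at [0, 14, 22] -> counters=[1,0,0,0,1,1,0,0,0,0,0,0,2,0,1,0,0,1,0,2,1,0,2]
Step 19: delete f at [0, 14, 17] -> counters=[0,0,0,0,1,1,0,0,0,0,0,0,2,0,0,0,0,0,0,2,1,0,2]
Step 20: insert jkv at [2, 20, 21] -> counters=[0,0,1,0,1,1,0,0,0,0,0,0,2,0,0,0,0,0,0,2,2,1,2]
Step 21: insert w at [16, 18, 19] -> counters=[0,0,1,0,1,1,0,0,0,0,0,0,2,0,0,0,1,0,1,3,2,1,2]
Query uvu: check counters[0]=0 counters[3]=0 counters[11]=0 -> no

Answer: no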